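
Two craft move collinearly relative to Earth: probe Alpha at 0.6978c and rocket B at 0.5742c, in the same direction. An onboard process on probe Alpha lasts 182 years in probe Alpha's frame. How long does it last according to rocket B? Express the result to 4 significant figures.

Transform probe Alpha's velocity into rocket B's frame: (0.6978 − 0.5742)/(1 − 0.6978·0.5742) = 0.1236/0.59932324, so the relative speed is 0.20623c.
At |u| = 0.20623c, γ = (1 − 0.0425308)^(−1/2) = 1.022.
Probe Alpha's interval is proper; time dilation gives Δt_B = γΔτ = 1.022 × 182 years = 186.0 years.

186.0 years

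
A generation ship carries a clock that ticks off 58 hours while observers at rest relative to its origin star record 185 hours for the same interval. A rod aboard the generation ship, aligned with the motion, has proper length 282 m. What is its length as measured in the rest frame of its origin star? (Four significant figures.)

The time-dilation ratio gives γ = 185/58 = 3.18966.
The rod contracts by the same γ: 282 m / 3.18966 = 88.41 m.

88.41 m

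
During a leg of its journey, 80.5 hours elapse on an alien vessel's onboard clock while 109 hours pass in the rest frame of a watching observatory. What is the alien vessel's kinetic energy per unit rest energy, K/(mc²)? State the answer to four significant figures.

The time-dilation ratio gives γ = 109/80.5 = 1.35404.
K/(mc²) = γ − 1 = 1.35404 − 1 = 0.3540.

0.3540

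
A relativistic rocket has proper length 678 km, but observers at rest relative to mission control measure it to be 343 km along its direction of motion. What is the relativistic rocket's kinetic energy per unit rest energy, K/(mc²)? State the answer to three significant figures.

0.977

γ = L₀/L = 678/343 = 1.97668.
K/(mc²) = γ − 1 = 1.97668 − 1 = 0.977.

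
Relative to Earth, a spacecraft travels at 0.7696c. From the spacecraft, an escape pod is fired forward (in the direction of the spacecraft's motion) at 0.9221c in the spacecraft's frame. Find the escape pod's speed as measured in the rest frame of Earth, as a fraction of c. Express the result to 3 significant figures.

Relativistic velocity addition: u = (u' + v)/(1 + u'v/c²), with u' = 0.9221c and v = 0.7696c.
Numerator: 0.9221 + 0.7696 = 1.6917. Denominator: 1 + (0.9221)(0.7696) = 1.70964816.
u = 1.6917/1.70964816 = 0.9895, so the speed is 0.990c.

0.990c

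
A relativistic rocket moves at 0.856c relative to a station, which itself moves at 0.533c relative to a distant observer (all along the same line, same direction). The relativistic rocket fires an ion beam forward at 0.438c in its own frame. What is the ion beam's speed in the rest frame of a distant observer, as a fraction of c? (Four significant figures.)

First combine the ion beam and relativistic rocket (S''→S'): u₁ = (0.438 + 0.856)/(1 + 0.438×0.856) = 1.294/1.374928 = 0.94114.
Then combine with the station (S'→S): u = (0.94114 + 0.533)/(1 + 0.94114×0.533) = 1.47414/1.50162762 = 0.98169.

0.9817c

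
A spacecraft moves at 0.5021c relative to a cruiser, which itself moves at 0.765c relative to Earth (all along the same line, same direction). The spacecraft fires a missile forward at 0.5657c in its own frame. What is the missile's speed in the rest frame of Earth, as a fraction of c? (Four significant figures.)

Compose velocities in two stages. Stage 1 (into S'): u₁ = (0.5657+0.5021)/(1+0.5657×0.5021) = 0.8316.
Stage 2 (into S): u = (0.8316+0.765)/(1+0.8316×0.765) = 0.97581, so the speed is 0.9758c.

0.9758c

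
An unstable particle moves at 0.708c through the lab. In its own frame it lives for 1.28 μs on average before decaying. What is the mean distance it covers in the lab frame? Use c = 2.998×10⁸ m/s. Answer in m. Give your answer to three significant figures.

385 m

γ = 1/√(1 − β²) = 1/√(1 − 0.501264) = 1/√0.498736 = 1/0.706212 = 1.416.
Lab-frame lifetime: Δt = γτ = 1.416 × 1.28 μs = 1.8125 μs.
Distance: d = vΔt = 0.708 × 2.998×10⁸ m/s × 1.8125×10^-6 s = 385 m.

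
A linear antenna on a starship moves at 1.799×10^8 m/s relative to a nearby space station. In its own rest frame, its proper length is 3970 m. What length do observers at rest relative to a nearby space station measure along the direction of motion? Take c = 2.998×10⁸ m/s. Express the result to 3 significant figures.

3180 m

β = v/c = (1.799×10^8 m/s)/(2.998×10⁸ m/s) = 0.600067.
With β = 0.600067, γ = 1/√(1 − 0.600067²) = 1/√0.6399196 = 1.2501.
Along the direction of motion the measured length is L₀/γ = 3970/1.2501 = 3180 m.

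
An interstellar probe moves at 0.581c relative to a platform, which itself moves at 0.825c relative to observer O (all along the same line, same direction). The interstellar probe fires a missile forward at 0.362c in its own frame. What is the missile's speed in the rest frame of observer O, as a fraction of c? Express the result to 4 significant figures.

Compose velocities in two stages. Stage 1 (into S'): u₁ = (0.362+0.581)/(1+0.362×0.581) = 0.77913.
Stage 2 (into S): u = (0.77913+0.825)/(1+0.77913×0.825) = 0.97647, so the speed is 0.9765c.

0.9765c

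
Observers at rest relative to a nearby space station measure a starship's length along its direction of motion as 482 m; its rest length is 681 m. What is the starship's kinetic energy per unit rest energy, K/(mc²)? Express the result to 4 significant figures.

0.4129

From L = L₀/γ: γ = 681/482 = 1.41286.
K/(mc²) = γ − 1 = 1.41286 − 1 = 0.4129.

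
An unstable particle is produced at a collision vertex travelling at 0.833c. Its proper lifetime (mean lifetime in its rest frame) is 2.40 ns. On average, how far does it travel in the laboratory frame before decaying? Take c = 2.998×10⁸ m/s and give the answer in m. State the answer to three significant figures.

1.08 m

β² = 0.693889, so γ = 1/√0.306111 = 1.8074.
Lab-frame lifetime: Δt = γτ = 1.8074 × 2.40 ns = 4.3378 ns.
Distance: d = vΔt = 0.833 × 2.998×10⁸ m/s × 4.3378×10^-9 s = 1.08 m.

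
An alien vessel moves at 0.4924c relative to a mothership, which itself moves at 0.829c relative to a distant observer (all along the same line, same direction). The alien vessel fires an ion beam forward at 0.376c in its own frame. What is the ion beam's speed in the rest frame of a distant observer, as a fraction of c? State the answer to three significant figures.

0.972c

Compose velocities in two stages. Stage 1 (into S'): u₁ = (0.376+0.4924)/(1+0.376×0.4924) = 0.73274.
Stage 2 (into S): u = (0.73274+0.829)/(1+0.73274×0.829) = 0.97157, so the speed is 0.972c.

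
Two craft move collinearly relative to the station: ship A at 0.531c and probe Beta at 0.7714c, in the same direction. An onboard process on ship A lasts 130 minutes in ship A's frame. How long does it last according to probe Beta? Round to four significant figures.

Transform ship A's velocity into probe Beta's frame: (0.531 − 0.7714)/(1 − 0.531·0.7714) = −0.2404/0.5903866, so the relative speed is 0.40719c.
At |u| = 0.40719c, γ = (1 − 0.165804)^(−1/2) = 1.0949.
The clock on ship A records proper time, so probe Beta measures Δt = γΔτ = 1.0949 × 130 = 142.3 minutes.

142.3 minutes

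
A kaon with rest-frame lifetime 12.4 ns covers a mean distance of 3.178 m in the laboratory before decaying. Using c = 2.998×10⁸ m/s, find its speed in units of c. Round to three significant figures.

Lab distance = (lab lifetime)·v = γτ·βc, so βγ = d/(cτ) = 3.178/(2.998×10⁸ × 1.240×10^-8) = 0.85487.
With βγ = 0.85487: γ² = 1 + (βγ)² = 1.730803, and β = (βγ)/γ = 0.85487/1.3156 = 0.650.

0.650c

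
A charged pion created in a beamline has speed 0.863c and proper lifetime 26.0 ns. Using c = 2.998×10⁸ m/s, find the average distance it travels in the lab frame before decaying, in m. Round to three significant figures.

γ = 1/√(1 − β²) = 1/√(1 − 0.744769) = 1/√0.255231 = 1/0.505204 = 1.9794.
Lab-frame lifetime: Δt = γτ = 1.9794 × 26.0 ns = 51.464 ns.
Distance: d = vΔt = 0.863 × 2.998×10⁸ m/s × 5.1464×10^-8 s = 13.3 m.

13.3 m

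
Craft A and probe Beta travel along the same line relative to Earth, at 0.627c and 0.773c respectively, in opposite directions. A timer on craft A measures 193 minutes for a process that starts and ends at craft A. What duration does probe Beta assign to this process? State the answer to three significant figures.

580 minutes

Speed of craft A in probe Beta's frame: u = (v_A + v_B)/(1 + v_A v_B/c²) = (0.627 + 0.773)/(1 + 0.627×0.773) = 1.4/1.484671 = 0.94297; |u| = 0.94297c.
At |u| = 0.94297c, γ = (1 − 0.889192)^(−1/2) = 3.0041.
The clock on craft A records proper time, so probe Beta measures Δt = γΔτ = 3.0041 × 193 = 580 minutes.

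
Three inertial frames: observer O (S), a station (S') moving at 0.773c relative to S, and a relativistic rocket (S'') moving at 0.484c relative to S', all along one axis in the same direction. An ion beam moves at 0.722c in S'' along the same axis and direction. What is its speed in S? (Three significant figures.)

First combine the ion beam and relativistic rocket (S''→S'): u₁ = (0.722 + 0.484)/(1 + 0.722×0.484) = 1.206/1.349448 = 0.8937.
Then combine with the station (S'→S): u = (0.8937 + 0.773)/(1 + 0.8937×0.773) = 1.6667/1.6908301 = 0.98573.

0.986c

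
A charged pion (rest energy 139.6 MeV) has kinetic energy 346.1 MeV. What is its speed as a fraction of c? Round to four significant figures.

0.9578c

γ = 1 + K/(mc²) = 1 + 346.1/139.6 = 3.4792.
β = √(1 − 1/γ²) = √(1 − 0.0826116) = √0.9173884 = 0.9578.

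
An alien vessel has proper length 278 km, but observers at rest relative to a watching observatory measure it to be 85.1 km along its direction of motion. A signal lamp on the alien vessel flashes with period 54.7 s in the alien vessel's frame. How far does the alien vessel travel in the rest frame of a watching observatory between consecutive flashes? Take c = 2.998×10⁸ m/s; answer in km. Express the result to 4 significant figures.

From L = L₀/γ: γ = 278/85.1 = 3.26675.
β = √(1 − 1/γ²) = 0.95199. Lab-frame period = γτ = 3.26675×54.7 s = 178.69 s. Distance = βc × γτ = 0.95199 × 2.998×10⁸ m/s × 178.69 s = 5.0999×10^10 m = 5.100×10^7 km.

5.100×10^7 km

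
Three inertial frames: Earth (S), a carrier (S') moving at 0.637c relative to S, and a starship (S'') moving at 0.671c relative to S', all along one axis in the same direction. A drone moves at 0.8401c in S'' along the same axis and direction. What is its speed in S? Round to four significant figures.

0.9924c

First combine the drone and starship (S''→S'): u₁ = (0.8401 + 0.671)/(1 + 0.8401×0.671) = 1.5111/1.5637071 = 0.96636.
Then combine with the carrier (S'→S): u = (0.96636 + 0.637)/(1 + 0.96636×0.637) = 1.60336/1.61557132 = 0.99244.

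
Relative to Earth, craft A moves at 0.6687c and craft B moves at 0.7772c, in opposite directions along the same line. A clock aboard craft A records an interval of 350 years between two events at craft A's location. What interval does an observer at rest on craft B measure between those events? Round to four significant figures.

1137 years

Speed of craft A in craft B's frame: u = (v_A + v_B)/(1 + v_A v_B/c²) = (0.6687 + 0.7772)/(1 + 0.6687×0.7772) = 1.4459/1.51971364 = 0.95143; |u| = 0.95143c.
At |u| = 0.95143c, γ = (1 − 0.905219)^(−1/2) = 3.2482.
Craft A's interval is proper; time dilation gives Δt_B = γΔτ = 3.2482 × 350 years = 1137 years.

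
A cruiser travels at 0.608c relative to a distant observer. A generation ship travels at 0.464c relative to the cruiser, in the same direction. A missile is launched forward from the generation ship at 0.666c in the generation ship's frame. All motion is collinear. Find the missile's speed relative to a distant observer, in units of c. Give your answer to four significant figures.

First combine the missile and generation ship (S''→S'): u₁ = (0.666 + 0.464)/(1 + 0.666×0.464) = 1.13/1.309024 = 0.86324.
Then combine with the cruiser (S'→S): u = (0.86324 + 0.608)/(1 + 0.86324×0.608) = 1.47124/1.52484992 = 0.96484.

0.9648c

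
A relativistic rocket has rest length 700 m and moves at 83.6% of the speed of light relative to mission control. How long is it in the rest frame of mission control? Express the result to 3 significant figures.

Lorentz factor: γ = (1 − 0.698896)^(−1/2) = 1.8224.
Along the direction of motion the measured length is L₀/γ = 700/1.8224 = 384 m.

384 m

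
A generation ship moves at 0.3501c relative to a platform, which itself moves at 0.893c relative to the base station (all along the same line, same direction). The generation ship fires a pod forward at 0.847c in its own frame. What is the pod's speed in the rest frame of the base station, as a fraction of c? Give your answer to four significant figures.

Apply u = (u'+v)/(1+u'v) twice. Pod in the platform frame: (0.847+0.3501)/(1+0.847·0.3501) = 1.1971/1.2965347 = 0.92331c.
That velocity, transformed to the rest frame of the base station: (0.92331+0.893)/(1+0.92331·0.893) = 1.81631/1.82451583 = 0.9955c.

0.9955c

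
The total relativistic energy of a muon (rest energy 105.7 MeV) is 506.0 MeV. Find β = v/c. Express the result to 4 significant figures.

Total energy E = γmc² gives γ = 506.0/105.7 = 4.7871.
Hence β = √(1 − 1/γ²) = √(1 − 0.043637) = √0.956363 = 0.9779.

0.9779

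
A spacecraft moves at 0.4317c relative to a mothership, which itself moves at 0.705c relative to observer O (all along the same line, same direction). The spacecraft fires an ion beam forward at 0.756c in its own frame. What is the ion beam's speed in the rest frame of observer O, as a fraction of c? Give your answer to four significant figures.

Apply u = (u'+v)/(1+u'v) twice. Ion beam in the mothership frame: (0.756+0.4317)/(1+0.756·0.4317) = 1.1877/1.3263652 = 0.89545c.
That velocity, transformed to the rest frame of observer O: (0.89545+0.705)/(1+0.89545·0.705) = 1.60045/1.63129225 = 0.98109c.

0.9811c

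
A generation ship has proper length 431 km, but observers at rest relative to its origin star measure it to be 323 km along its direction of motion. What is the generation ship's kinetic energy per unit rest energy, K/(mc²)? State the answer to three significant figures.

Length contraction gives γ = L₀/L = 431/323 = 1.33437.
Since K = (γ−1)mc², K/(mc²) = 1.33437 − 1 = 0.334.

0.334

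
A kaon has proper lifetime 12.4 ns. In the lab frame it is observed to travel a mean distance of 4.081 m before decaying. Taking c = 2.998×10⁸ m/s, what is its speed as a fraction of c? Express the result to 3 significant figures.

Let x = d/(cτ) = 4.081 m / (2.998×10⁸ m/s × 1.240×10^-8 s) = 1.0978. Since d = βγcτ, x = βγ = β/√(1−β²).
Solving: β² = x²/(1+x²) = 1.20516/2.20516 = 0.546518, so β = 0.739.

0.739c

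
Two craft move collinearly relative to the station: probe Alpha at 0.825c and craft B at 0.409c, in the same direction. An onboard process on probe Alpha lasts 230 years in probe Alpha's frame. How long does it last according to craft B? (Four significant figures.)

Transform probe Alpha's velocity into craft B's frame: (0.825 − 0.409)/(1 − 0.825·0.409) = 0.416/0.662575, so the relative speed is 0.62785c.
γ for this relative speed: γ = 1/√(1 − 0.394196) = 1.2848.
The clock on probe Alpha records proper time, so craft B measures Δt = γΔτ = 1.2848 × 230 = 295.5 years.

295.5 years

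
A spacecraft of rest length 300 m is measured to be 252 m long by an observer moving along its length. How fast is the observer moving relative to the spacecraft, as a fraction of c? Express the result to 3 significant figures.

Length contraction gives γ = L₀/L = 300/252 = 1.1905.
β = √(1 − 1/γ²) = √0.294428 = 0.543.

0.543c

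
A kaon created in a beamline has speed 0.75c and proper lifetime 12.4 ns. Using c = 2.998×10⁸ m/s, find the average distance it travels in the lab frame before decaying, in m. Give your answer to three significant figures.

4.22 m

γ = 1/√(1 − β²) = 1/√(1 − 0.5625) = 1/√0.4375 = 1/0.661438 = 1.5119.
Lab-frame lifetime: Δt = γτ = 1.5119 × 12.4 ns = 18.748 ns.
Distance: d = vΔt = 0.75 × 2.998×10⁸ m/s × 1.8748×10^-8 s = 4.22 m.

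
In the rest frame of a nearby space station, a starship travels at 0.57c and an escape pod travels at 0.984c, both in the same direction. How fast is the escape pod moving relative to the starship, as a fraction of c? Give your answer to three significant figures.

Transform to the starship's frame: u' = (u − v)/(1 − uv/c²).
u' = (0.984 − 0.57)/(1 − 0.984×0.57) = 0.414/0.43912 = 0.94279.
Speed in the starship's frame: 0.943c (in the same direction).

0.943c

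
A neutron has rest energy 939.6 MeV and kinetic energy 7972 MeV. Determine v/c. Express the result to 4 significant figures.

0.9944

K = (γ−1)mc², so γ = 1 + 7972/939.6 = 9.4845.
Then v/c = √(1 − γ⁻²) = √(1 − 0.0111166) = √0.9888834 = 0.9944.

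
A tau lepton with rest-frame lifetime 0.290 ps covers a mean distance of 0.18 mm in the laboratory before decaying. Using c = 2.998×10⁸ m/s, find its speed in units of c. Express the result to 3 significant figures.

Let x = d/(cτ) = 1.800×10^-4 m / (2.998×10⁸ m/s × 2.900×10^-13 s) = 2.0703. Since d = βγcτ, x = βγ = β/√(1−β²).
Solving: β² = x²/(1+x²) = 4.28614/5.28614 = 0.810826, so β = 0.900.

0.900c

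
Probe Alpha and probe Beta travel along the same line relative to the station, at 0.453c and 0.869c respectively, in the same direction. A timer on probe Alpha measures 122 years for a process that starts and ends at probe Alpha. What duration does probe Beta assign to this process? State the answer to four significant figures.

Transform probe Alpha's velocity into probe Beta's frame: (0.453 − 0.869)/(1 − 0.453·0.869) = −0.416/0.606343, so the relative speed is 0.68608c.
At |u| = 0.68608c, γ = (1 − 0.470706)^(−1/2) = 1.3745.
The clock on probe Alpha records proper time, so probe Beta measures Δt = γΔτ = 1.3745 × 122 = 167.7 years.

167.7 years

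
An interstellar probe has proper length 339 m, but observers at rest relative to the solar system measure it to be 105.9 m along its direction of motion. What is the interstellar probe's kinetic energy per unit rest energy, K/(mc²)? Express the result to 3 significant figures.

γ = L₀/L = 339/105.9 = 3.20113.
Since K = (γ−1)mc², K/(mc²) = 3.20113 − 1 = 2.20.

2.20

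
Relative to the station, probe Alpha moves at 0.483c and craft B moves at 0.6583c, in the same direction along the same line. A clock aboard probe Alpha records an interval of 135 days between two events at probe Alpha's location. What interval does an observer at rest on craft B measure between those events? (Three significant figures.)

140 days

Transform probe Alpha's velocity into craft B's frame: (0.483 − 0.6583)/(1 − 0.483·0.6583) = −0.1753/0.6820411, so the relative speed is 0.25702c.
γ for this relative speed: γ = 1/√(1 − 0.0660593) = 1.0348.
The clock on probe Alpha records proper time, so craft B measures Δt = γΔτ = 1.0348 × 135 = 140 days.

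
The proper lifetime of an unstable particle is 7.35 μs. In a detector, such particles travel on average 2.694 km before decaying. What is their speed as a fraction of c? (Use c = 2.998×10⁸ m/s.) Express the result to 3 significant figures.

Lab distance = (lab lifetime)·v = γτ·βc, so βγ = d/(cτ) = 2694/(2.998×10⁸ × 7.350×10^-6) = 1.2226.
With βγ = 1.2226: γ² = 1 + (βγ)² = 2.49475, and β = (βγ)/γ = 1.2226/1.57948 = 0.774.

0.774c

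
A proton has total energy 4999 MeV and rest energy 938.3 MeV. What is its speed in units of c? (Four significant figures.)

γ = E/(mc²) = 4999/938.3 = 5.3277.
β = √(1 − 1/γ²) = √(1 − 0.0352306) = √0.9647694 = 0.9822.

0.9822c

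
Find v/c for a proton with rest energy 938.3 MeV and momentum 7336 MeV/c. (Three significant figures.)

pc/(mc²) = 7336/938.3 = 7.8184 = βγ = β/√(1−β²).
So β² = x²/(1 + x²) with x = 7.8184: x² = 61.1274, β² = 61.1274/62.1274 = 0.983904, β = 0.992.

0.992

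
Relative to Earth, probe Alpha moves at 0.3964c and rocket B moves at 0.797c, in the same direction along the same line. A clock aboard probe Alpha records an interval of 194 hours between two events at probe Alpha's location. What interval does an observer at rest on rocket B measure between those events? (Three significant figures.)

The velocity of probe Alpha relative to rocket B is (0.3964 − 0.797)c / (1 − 0.3964×0.797) = −0.58561c; relative speed 0.58561c.
At |u| = 0.58561c, γ = (1 − 0.342939)^(−1/2) = 1.2337.
Probe Alpha's interval is proper; time dilation gives Δt_B = γΔτ = 1.2337 × 194 hours = 239 hours.

239 hours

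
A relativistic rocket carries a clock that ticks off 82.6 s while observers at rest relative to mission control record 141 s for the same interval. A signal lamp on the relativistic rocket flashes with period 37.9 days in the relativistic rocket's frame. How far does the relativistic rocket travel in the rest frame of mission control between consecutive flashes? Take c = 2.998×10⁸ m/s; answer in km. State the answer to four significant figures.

From Δt = γΔτ: γ = 141/82.6 = 1.70702.
β = √(1 − 1/γ²) = 0.81044. Lab-frame period = γτ = 1.70702×37.9 days = 64.696 days. Distance = βc × γτ = 0.81044 × 2.998×10⁸ m/s × 5589734.4 s = 1.3581×10^15 m = 1.358×10^12 km.

1.358×10^12 km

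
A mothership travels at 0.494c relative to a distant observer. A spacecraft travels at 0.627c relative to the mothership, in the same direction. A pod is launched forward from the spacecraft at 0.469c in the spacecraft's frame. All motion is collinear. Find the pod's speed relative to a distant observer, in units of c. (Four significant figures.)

Compose velocities in two stages. Stage 1 (into S'): u₁ = (0.469+0.627)/(1+0.469×0.627) = 0.84694.
Stage 2 (into S): u = (0.84694+0.494)/(1+0.84694×0.494) = 0.9454, so the speed is 0.9454c.

0.9454c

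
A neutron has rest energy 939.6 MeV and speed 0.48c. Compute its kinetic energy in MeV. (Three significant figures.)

With β = 0.48, γ = 1/√(1 − 0.48²) = 1/√0.7696 = 1.1399.
Kinetic energy: K = (γ − 1)mc² = (1.1399 − 1) × 939.6 MeV = 0.1399 × 939.6 = 131 MeV.

131 MeV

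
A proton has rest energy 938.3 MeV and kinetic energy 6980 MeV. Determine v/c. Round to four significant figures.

0.9930

K = (γ−1)mc², so γ = 1 + 6980/938.3 = 8.439.
Then v/c = √(1 − γ⁻²) = √(1 − 0.0140416) = √0.9859584 = 0.9930.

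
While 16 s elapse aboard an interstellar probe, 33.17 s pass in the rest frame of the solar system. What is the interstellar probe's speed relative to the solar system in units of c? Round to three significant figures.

γ = Δt/Δτ = 33.17/16 = 2.0731.
β = √(1 − 1/γ²) = √(1 − 0.23268) = √0.76732 = 0.876.

0.876c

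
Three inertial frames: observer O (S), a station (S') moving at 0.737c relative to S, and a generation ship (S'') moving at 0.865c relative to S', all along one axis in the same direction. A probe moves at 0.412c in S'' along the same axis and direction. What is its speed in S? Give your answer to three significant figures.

0.991c

Apply u = (u'+v)/(1+u'v) twice. Probe in the station frame: (0.412+0.865)/(1+0.412·0.865) = 1.277/1.35638 = 0.94148c.
That velocity, transformed to the rest frame of observer O: (0.94148+0.737)/(1+0.94148·0.737) = 1.67848/1.69387076 = 0.99091c.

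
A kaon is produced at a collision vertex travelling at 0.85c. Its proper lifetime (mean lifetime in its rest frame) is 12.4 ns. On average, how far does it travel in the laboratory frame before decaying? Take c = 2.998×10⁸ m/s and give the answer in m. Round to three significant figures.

γ = 1/√(1 − β²) = 1/√(1 − 0.7225) = 1/√0.2775 = 1/0.526783 = 1.8983.
Lab-frame lifetime: Δt = γτ = 1.8983 × 12.4 ns = 23.539 ns.
Distance: d = vΔt = 0.85 × 2.998×10⁸ m/s × 2.3539×10^-8 s = 6.00 m.

6.00 m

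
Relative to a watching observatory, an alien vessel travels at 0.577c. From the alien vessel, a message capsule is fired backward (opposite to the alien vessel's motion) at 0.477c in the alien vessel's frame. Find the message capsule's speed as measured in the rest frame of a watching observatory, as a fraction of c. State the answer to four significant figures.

0.1380c

Relativistic velocity addition: u = (u' + v)/(1 + u'v/c²), with u' = −0.477c and v = 0.577c.
Numerator: −0.477 + 0.577 = 0.1. Denominator: 1 + (−0.477)(0.577) = 0.724771.
u = 0.1/0.724771 = 0.13797, so the speed is 0.1380c.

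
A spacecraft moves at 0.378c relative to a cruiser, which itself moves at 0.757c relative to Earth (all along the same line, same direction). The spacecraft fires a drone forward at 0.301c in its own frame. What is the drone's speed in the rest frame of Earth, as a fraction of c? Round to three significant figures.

Compose velocities in two stages. Stage 1 (into S'): u₁ = (0.301+0.378)/(1+0.301×0.378) = 0.60964.
Stage 2 (into S): u = (0.60964+0.757)/(1+0.60964×0.757) = 0.9351, so the speed is 0.935c.

0.935c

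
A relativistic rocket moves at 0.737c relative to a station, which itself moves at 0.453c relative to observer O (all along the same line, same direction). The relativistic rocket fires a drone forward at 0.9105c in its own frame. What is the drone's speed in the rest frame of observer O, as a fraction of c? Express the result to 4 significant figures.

0.9947c

First combine the drone and relativistic rocket (S''→S'): u₁ = (0.9105 + 0.737)/(1 + 0.9105×0.737) = 1.6475/1.6710385 = 0.98591.
Then combine with the station (S'→S): u = (0.98591 + 0.453)/(1 + 0.98591×0.453) = 1.43891/1.44661723 = 0.99467.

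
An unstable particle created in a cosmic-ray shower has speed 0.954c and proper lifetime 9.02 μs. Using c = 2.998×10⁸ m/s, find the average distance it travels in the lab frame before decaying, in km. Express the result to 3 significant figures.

8.60 km

β² = 0.910116, so γ = 1/√0.089884 = 3.3355.
Lab-frame lifetime: Δt = γτ = 3.3355 × 9.02 μs = 30.086 μs.
Distance: d = vΔt = 0.954 × 2.998×10⁸ m/s × 3.0086×10^-5 s = 8600 m = 8.60 km.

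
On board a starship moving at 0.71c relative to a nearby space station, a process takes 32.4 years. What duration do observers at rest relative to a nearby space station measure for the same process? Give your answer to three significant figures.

γ = 1/√(1 − β²) = 1/√(1 − 0.5041) = 1/√0.4959 = 1/0.704202 = 1.42.
Time dilation: Δt = γ·Δτ = 1.42 × 32.4 = 46.0 years.

46.0 years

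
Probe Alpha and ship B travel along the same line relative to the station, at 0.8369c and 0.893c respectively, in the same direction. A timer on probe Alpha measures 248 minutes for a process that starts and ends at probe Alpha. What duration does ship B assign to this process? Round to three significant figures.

254 minutes

The velocity of probe Alpha relative to ship B is (0.8369 − 0.893)c / (1 − 0.8369×0.893) = −0.22205c; relative speed 0.22205c.
γ for this relative speed: γ = 1/√(1 − 0.0493062) = 1.0256.
The clock on probe Alpha records proper time, so ship B measures Δt = γΔτ = 1.0256 × 248 = 254 minutes.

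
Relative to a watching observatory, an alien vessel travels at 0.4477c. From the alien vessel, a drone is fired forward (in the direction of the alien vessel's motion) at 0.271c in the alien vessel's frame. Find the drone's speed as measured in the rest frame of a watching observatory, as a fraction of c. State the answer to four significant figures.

In units of c, u = (u' + v)/(1 + u'v) with u' = 0.271 and v = 0.4477.
Numerator: 0.271 + 0.4477 = 0.7187. Denominator: 1 + (0.271)(0.4477) = 1.1213267.
u = 0.7187/1.1213267 = 0.64094, so the speed is 0.6409c.

0.6409c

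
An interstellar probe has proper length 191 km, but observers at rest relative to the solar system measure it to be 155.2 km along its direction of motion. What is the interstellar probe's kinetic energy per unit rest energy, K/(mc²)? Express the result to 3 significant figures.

0.231

Length contraction gives γ = L₀/L = 191/155.2 = 1.23067.
K/(mc²) = γ − 1 = 1.23067 − 1 = 0.231.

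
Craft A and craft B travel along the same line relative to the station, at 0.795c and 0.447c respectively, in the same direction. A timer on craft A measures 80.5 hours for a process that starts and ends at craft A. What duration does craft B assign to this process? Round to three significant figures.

95.6 hours

Speed of craft A in craft B's frame: u = (v_A − v_B)/(1 − v_A v_B/c²) = (0.795 − 0.447)/(1 − 0.795×0.447) = 0.348/0.644635 = 0.53984; |u| = 0.53984c.
γ for this relative speed: γ = 1/√(1 − 0.291427) = 1.188.
Craft A's interval is proper; time dilation gives Δt_B = γΔτ = 1.188 × 80.5 hours = 95.6 hours.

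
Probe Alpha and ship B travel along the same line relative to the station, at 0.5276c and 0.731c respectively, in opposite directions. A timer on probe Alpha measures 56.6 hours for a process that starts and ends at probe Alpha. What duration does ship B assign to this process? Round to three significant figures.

Speed of probe Alpha in ship B's frame: u = (v_A + v_B)/(1 + v_A v_B/c²) = (0.5276 + 0.731)/(1 + 0.5276×0.731) = 1.2586/1.3856756 = 0.90829; |u| = 0.90829c.
γ for this relative speed: γ = 1/√(1 − 0.824991) = 2.3904.
Probe Alpha's interval is proper; time dilation gives Δt_B = γΔτ = 2.3904 × 56.6 hours = 135 hours.

135 hours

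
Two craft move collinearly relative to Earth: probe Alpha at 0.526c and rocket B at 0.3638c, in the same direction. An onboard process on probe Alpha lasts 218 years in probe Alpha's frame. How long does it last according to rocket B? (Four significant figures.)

222.5 years

The velocity of probe Alpha relative to rocket B is (0.526 − 0.3638)c / (1 − 0.526×0.3638) = 0.20058c; relative speed 0.20058c.
γ for this relative speed: γ = 1/√(1 − 0.0402323) = 1.0207.
The clock on probe Alpha records proper time, so rocket B measures Δt = γΔτ = 1.0207 × 218 = 222.5 years.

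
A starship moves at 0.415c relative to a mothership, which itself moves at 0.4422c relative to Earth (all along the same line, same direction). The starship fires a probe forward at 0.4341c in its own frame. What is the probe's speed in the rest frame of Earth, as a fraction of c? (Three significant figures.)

Apply u = (u'+v)/(1+u'v) twice. Probe in the mothership frame: (0.4341+0.415)/(1+0.4341·0.415) = 0.8491/1.1801515 = 0.71948c.
That velocity, transformed to the rest frame of Earth: (0.71948+0.4422)/(1+0.71948·0.4422) = 1.16168/1.318154056 = 0.88129c.

0.881c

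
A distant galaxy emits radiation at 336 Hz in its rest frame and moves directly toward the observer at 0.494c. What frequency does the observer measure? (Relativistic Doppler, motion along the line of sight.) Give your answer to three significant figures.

577 Hz

Relativistic Doppler (source moving toward): f_obs = f_src · √((1+β)/(1−β)).
With β = 0.494: factor = √(1.494/0.506) = 1.7183.
f_obs = 336 × 1.7183 = 577 Hz.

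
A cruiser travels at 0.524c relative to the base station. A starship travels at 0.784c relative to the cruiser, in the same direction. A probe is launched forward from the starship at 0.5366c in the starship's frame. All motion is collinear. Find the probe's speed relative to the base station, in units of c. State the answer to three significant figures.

Compose velocities in two stages. Stage 1 (into S'): u₁ = (0.5366+0.784)/(1+0.5366×0.784) = 0.92955.
Stage 2 (into S): u = (0.92955+0.524)/(1+0.92955×0.524) = 0.97745, so the speed is 0.977c.

0.977c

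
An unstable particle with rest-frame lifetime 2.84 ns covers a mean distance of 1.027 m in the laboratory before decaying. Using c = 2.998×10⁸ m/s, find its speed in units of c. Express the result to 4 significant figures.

d = βγcτ ⇒ βγ = d/(cτ) = 1.027 m / (0.851432 m) = 1.2062.
β = (βγ)/√(1+(βγ)²) = 1.2062/√2.45492 = 0.7698.

0.7698c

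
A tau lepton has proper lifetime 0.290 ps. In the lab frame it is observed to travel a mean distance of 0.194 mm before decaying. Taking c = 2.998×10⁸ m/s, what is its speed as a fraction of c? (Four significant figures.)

Let x = d/(cτ) = 1.940×10^-4 m / (2.998×10⁸ m/s × 2.900×10^-13 s) = 2.2314. Since d = βγcτ, x = βγ = β/√(1−β²).
Solving: β² = x²/(1+x²) = 4.97915/5.97915 = 0.832752, so β = 0.9126.

0.9126c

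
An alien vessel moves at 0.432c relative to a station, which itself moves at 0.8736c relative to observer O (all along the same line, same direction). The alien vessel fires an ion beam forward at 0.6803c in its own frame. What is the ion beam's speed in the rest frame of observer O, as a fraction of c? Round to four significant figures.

Compose velocities in two stages. Stage 1 (into S'): u₁ = (0.6803+0.432)/(1+0.6803×0.432) = 0.85966.
Stage 2 (into S): u = (0.85966+0.8736)/(1+0.85966×0.8736) = 0.98987, so the speed is 0.9899c.

0.9899c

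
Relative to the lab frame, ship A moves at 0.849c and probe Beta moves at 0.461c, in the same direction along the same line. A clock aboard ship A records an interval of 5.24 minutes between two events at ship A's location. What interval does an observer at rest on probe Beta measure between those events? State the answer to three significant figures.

Speed of ship A in probe Beta's frame: u = (v_A − v_B)/(1 − v_A v_B/c²) = (0.849 − 0.461)/(1 − 0.849×0.461) = 0.388/0.608611 = 0.63752; |u| = 0.63752c.
γ for this relative speed: γ = 1/√(1 − 0.406432) = 1.298.
The clock on ship A records proper time, so probe Beta measures Δt = γΔτ = 1.298 × 5.24 = 6.80 minutes.

6.80 minutes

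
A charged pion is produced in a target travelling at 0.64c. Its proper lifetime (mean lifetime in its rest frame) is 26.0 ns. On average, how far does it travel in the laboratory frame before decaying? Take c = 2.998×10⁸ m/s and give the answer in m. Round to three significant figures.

6.49 m

Lorentz factor: γ = (1 − 0.4096)^(−1/2) = 1.3014.
Lab-frame lifetime: Δt = γτ = 1.3014 × 26.0 ns = 33.836 ns.
Distance: d = vΔt = 0.64 × 2.998×10⁸ m/s × 3.3836×10^-8 s = 6.49 m.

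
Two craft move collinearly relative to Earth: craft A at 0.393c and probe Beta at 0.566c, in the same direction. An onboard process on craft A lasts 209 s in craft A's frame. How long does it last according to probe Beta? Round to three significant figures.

The velocity of craft A relative to probe Beta is (0.393 − 0.566)c / (1 − 0.393×0.566) = −0.22249c; relative speed 0.22249c.
At |u| = 0.22249c, γ = (1 − 0.0495018)^(−1/2) = 1.0257.
The clock on craft A records proper time, so probe Beta measures Δt = γΔτ = 1.0257 × 209 = 214 s.

214 s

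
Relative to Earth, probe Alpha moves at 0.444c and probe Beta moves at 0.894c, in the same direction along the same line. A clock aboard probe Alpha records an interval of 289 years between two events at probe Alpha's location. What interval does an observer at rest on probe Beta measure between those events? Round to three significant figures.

434 years

Speed of probe Alpha in probe Beta's frame: u = (v_A − v_B)/(1 − v_A v_B/c²) = (0.444 − 0.894)/(1 − 0.444×0.894) = −0.45/0.603064 = −0.74619; |u| = 0.74619c.
At |u| = 0.74619c, γ = (1 − 0.5568)^(−1/2) = 1.5021.
Probe Alpha's interval is proper; time dilation gives Δt_B = γΔτ = 1.5021 × 289 years = 434 years.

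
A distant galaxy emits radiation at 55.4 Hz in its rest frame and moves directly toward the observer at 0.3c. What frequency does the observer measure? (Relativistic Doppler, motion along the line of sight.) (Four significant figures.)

Relativistic Doppler (source moving toward): f_obs = f_src · √((1+β)/(1−β)).
With β = 0.3: factor = √(1.3/0.7) = 1.3628.
f_obs = 55.4 × 1.3628 = 75.50 Hz.

75.50 Hz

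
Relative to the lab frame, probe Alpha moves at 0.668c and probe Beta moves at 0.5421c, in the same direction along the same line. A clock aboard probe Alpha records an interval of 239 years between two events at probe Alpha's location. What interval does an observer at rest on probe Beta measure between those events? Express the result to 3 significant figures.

244 years

Speed of probe Alpha in probe Beta's frame: u = (v_A − v_B)/(1 − v_A v_B/c²) = (0.668 − 0.5421)/(1 − 0.668×0.5421) = 0.1259/0.6378772 = 0.19737; |u| = 0.19737c.
γ for this relative speed: γ = 1/√(1 − 0.0389549) = 1.0201.
Probe Alpha's interval is proper; time dilation gives Δt_B = γΔτ = 1.0201 × 239 years = 244 years.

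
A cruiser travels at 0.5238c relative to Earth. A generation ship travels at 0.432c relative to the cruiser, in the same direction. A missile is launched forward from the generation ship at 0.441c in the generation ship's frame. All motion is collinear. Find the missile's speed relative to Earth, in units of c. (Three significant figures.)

First combine the missile and generation ship (S''→S'): u₁ = (0.441 + 0.432)/(1 + 0.441×0.432) = 0.873/1.190512 = 0.7333.
Then combine with the cruiser (S'→S): u = (0.7333 + 0.5238)/(1 + 0.7333×0.5238) = 1.2571/1.38410254 = 0.90824.

0.908c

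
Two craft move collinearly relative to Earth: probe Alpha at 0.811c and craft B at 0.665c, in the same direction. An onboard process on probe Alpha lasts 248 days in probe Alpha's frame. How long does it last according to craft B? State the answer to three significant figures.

The velocity of probe Alpha relative to craft B is (0.811 − 0.665)c / (1 − 0.811×0.665) = 0.31692c; relative speed 0.31692c.
At |u| = 0.31692c, γ = (1 − 0.100438)^(−1/2) = 1.0543.
The clock on probe Alpha records proper time, so craft B measures Δt = γΔτ = 1.0543 × 248 = 261 days.

261 days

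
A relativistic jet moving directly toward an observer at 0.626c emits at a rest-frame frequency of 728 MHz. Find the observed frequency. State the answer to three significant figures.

1520 MHz

Relativistic Doppler (source moving toward): f_obs = f_src · √((1+β)/(1−β)).
With β = 0.626: factor = √(1.626/0.374) = 2.0851.
f_obs = 728 × 2.0851 = 1520 MHz.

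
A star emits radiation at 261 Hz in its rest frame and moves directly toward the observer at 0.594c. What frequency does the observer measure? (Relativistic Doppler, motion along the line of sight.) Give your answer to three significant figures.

Relativistic Doppler (source moving toward): f_obs = f_src · √((1+β)/(1−β)).
With β = 0.594: factor = √(1.594/0.406) = 1.9814.
f_obs = 261 × 1.9814 = 517 Hz.

517 Hz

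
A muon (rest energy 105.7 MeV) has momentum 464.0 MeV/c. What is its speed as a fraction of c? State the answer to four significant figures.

0.9750c

pc/(mc²) = 464.0/105.7 = 4.3898 = βγ = β/√(1−β²).
So β² = x²/(1 + x²) with x = 4.3898: x² = 19.2703, β² = 19.2703/20.2703 = 0.950667, β = 0.9750.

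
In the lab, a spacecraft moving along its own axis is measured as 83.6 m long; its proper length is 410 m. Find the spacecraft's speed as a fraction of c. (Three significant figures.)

Length contraction gives γ = L₀/L = 410/83.6 = 4.9043.
β = √(1 − 1/γ²) = √0.958424 = 0.979.

0.979c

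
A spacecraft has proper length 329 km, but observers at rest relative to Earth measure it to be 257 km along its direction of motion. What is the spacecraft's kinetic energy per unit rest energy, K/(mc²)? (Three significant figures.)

0.280

γ = L₀/L = 329/257 = 1.28016.
Since K = (γ−1)mc², K/(mc²) = 1.28016 − 1 = 0.280.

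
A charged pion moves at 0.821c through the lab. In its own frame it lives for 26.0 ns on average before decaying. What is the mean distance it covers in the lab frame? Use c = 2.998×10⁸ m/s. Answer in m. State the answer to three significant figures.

11.2 m

γ = 1/√(1 − β²) = 1/√(1 − 0.674041) = 1/√0.325959 = 1/0.570928 = 1.7515.
Lab-frame lifetime: Δt = γτ = 1.7515 × 26.0 ns = 45.539 ns.
Distance: d = vΔt = 0.821 × 2.998×10⁸ m/s × 4.5539×10^-8 s = 11.2 m.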